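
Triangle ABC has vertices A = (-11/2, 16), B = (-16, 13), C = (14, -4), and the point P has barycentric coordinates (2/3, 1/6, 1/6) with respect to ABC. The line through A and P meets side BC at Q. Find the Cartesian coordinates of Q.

Line AP meets BC where the A-coordinate vanishes; zeroing P's A-weight and renormalizing leaves B, C-weights 1/6 : 1/6 → (1/2, 1/2).
So Q = (1/2)·B + (1/2)·C = (-1, 9/2).

(-1, 9/2)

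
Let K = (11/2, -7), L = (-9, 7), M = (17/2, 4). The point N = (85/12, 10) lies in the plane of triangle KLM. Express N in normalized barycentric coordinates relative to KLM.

Signed area of the reference triangle: [KLM] = ½·((11/2)·(7−4) + (-9)·(4−(-7)) + (17/2)·(-7−7)) = ½·(33/2 − 99 − 119) = -403/4.
[NLM] = ½·((85/12)·(7−4) + (-9)·(4−10) + (17/2)·(10−7)) = ½·(85/4 + 54 + 51/2) = 403/8, so the K-coordinate is (403/8)/(-403/4) = -1/2.
[KNM] = ½·((11/2)·(10−4) + (85/12)·(4−(-7)) + (17/2)·(-7−10)) = ½·(33 + 935/12 − 289/2) = -403/24, so the L-coordinate is 1/6.
[KLN] = ½·((11/2)·(7−10) + (-9)·(10−(-7)) + (85/12)·(-7−7)) = ½·(-33/2 − 153 − 595/6) = -403/3, so the M-coordinate is 4/3.

(-1/2, 1/6, 4/3)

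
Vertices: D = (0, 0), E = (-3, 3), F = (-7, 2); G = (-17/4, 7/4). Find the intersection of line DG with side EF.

Barycentric coordinates of G with respect to DEF: (1/4, 1/4, 1/2).
On side EF the D-coordinate is zero; dropping G's D-weight 1/4 and renormalizing the remaining 1/4 : 1/2 gives weights 1/3, 2/3 on E, F.
H = (1/3)·(-3, 3) + (2/3)·(-7, 2) = (-17/3, 7/3).

(-17/3, 7/3)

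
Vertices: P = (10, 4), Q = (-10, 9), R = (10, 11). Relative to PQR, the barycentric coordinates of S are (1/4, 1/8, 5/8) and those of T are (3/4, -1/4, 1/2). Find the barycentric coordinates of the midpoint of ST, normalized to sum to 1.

(1/2, -1/16, 9/16)

Since both coordinate triples sum to 1, the midpoint's barycentrics are the componentwise average.
(1/4+3/4)/2 = 1/2; similarly -1/16 and 9/16.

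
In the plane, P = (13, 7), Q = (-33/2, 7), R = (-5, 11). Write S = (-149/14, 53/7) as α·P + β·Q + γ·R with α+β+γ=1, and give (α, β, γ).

(1/7, 5/7, 1/7)

Signed area of the reference triangle: [PQR] = ½·(13·(7−11) + (-33/2)·(11−7) + (-5)·(7−7)) = ½·(-52 − 66 + 0) = -59.
[SQR] = ½·((-149/14)·(7−11) + (-33/2)·(11−(53/7)) + (-5)·(53/7−7)) = ½·(298/7 − 396/7 − 20/7) = -59/7, so the P-coordinate is (-59/7)/(-59) = 1/7.
[PSR] = ½·(13·(53/7−11) + (-149/14)·(11−7) + (-5)·(7−(53/7))) = ½·(-312/7 − 298/7 + 20/7) = -295/7, so the Q-coordinate is 5/7.
[PQS] = ½·(13·(7−(53/7)) + (-33/2)·(53/7−7) + (-149/14)·(7−7)) = ½·(-52/7 − 66/7 + 0) = -59/7, so the R-coordinate is 1/7.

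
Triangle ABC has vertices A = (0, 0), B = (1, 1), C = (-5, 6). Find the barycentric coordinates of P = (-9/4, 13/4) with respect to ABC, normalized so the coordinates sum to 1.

Signed area of the reference triangle: [ABC] = ½·(0·(1−6) + 1·(6−0) + (-5)·(0−1)) = ½·(0 + 6 + 5) = 11/2.
[PBC] = ½·((-9/4)·(1−6) + 1·(6−(13/4)) + (-5)·(13/4−1)) = ½·(45/4 + 11/4 − 45/4) = 11/8, so the A-coordinate is (11/8)/(11/2) = 1/4.
[APC] = ½·(0·(13/4−6) + (-9/4)·(6−0) + (-5)·(0−(13/4))) = ½·(0 − 27/2 + 65/4) = 11/8, so the B-coordinate is 1/4.
[ABP] = ½·(0·(1−(13/4)) + 1·(13/4−0) + (-9/4)·(0−1)) = ½·(0 + 13/4 + 9/4) = 11/4, so the C-coordinate is 1/2.
Check: 1/4 + 1/4 + 1/2 = 1.

(1/4, 1/4, 1/2)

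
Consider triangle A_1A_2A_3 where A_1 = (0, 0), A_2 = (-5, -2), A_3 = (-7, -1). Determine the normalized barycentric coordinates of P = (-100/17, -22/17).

(1/17, 6/17, 10/17)

Signed area of the reference triangle: [A_1A_2A_3] = ½·(0·(-2−(-1)) + (-5)·(-1−0) + (-7)·(0−(-2))) = ½·(0 + 5 − 14) = -9/2.
[PA_2A_3] = ½·((-100/17)·(-2−(-1)) + (-5)·(-1−(-22/17)) + (-7)·(-22/17−(-2))) = ½·(100/17 − 25/17 − 84/17) = -9/34, so the A_1-coordinate is (-9/34)/(-9/2) = 1/17.
[A_1PA_3] = ½·(0·(-22/17−(-1)) + (-100/17)·(-1−0) + (-7)·(0−(-22/17))) = ½·(0 + 100/17 − 154/17) = -27/17, so the A_2-coordinate is 6/17.
[A_1A_2P] = ½·(0·(-2−(-22/17)) + (-5)·(-22/17−0) + (-100/17)·(0−(-2))) = ½·(0 + 110/17 − 200/17) = -45/17, so the A_3-coordinate is 10/17.
Check: 1/17 + 6/17 + 10/17 = 1.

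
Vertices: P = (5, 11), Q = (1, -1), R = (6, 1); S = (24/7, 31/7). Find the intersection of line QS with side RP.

(21/4, 17/2)

Barycentric coordinates of S with respect to PQR: (3/7, 3/7, 1/7).
On side RP the Q-coordinate is zero; dropping S's Q-weight 3/7 and renormalizing the remaining 1/7 : 3/7 gives weights 1/4, 3/4 on R, P.
T = (1/4)·(6, 1) + (3/4)·(5, 11) = (21/4, 17/2).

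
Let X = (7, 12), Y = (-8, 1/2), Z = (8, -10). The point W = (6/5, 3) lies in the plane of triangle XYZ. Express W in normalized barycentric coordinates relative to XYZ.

(2/5, 2/5, 1/5)

Signed area of the reference triangle: [XYZ] = ½·(7·(1/2−(-10)) + (-8)·(-10−12) + 8·(12−(1/2))) = ½·(147/2 + 176 + 92) = 683/4.
[WYZ] = ½·((6/5)·(1/2−(-10)) + (-8)·(-10−3) + 8·(3−(1/2))) = ½·(63/5 + 104 + 20) = 683/10, so the X-coordinate is (683/10)/(683/4) = 2/5.
[XWZ] = ½·(7·(3−(-10)) + (6/5)·(-10−12) + 8·(12−3)) = ½·(91 − 132/5 + 72) = 683/10, so the Y-coordinate is 2/5.
[XYW] = ½·(7·(1/2−3) + (-8)·(3−12) + (6/5)·(12−(1/2))) = ½·(-35/2 + 72 + 69/5) = 683/20, so the Z-coordinate is 1/5.
Check: 2/5 + 2/5 + 1/5 = 1.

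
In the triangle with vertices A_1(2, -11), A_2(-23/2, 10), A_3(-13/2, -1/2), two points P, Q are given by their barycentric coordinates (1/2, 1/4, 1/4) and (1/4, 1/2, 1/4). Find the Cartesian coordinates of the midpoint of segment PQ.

Barycentric coordinates of the midpoint are the average: (3/8, 3/8, 1/4).
Converting: (3/8)·A_1 + (3/8)·A_2 + (1/4)·A_3 = (-83/16, -1/2).

(-83/16, -1/2)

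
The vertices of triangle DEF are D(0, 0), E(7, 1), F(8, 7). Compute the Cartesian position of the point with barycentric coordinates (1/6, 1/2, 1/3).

G = (1/6)·D + (1/2)·E + (1/3)·F.
x-coordinate: (1/6)·0 + (1/2)·7 + (1/3)·8 = 37/6.
y-coordinate: (1/6)·0 + (1/2)·1 + (1/3)·7 = 17/6.

(37/6, 17/6)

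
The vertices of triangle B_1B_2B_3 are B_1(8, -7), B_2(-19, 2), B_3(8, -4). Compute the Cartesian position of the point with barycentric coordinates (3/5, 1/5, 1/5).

(13/5, -23/5)

M = (3/5)·B_1 + (1/5)·B_2 + (1/5)·B_3.
x-coordinate: (3/5)·8 + (1/5)·(-19) + (1/5)·8 = 13/5.
y-coordinate: (3/5)·(-7) + (1/5)·2 + (1/5)·(-4) = -23/5.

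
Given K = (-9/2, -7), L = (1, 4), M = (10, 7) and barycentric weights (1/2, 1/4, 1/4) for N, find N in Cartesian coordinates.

(1/2, -3/4)

N = (1/2)·K + (1/4)·L + (1/4)·M.
x-coordinate: (1/2)·(-9/2) + (1/4)·1 + (1/4)·10 = 1/2.
y-coordinate: (1/2)·(-7) + (1/4)·4 + (1/4)·7 = -3/4.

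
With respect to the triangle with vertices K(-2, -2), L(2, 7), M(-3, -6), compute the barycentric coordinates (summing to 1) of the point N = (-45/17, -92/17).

(-4/17, 2/17, 19/17)

Signed area of the reference triangle: [KLM] = ½·((-2)·(7−(-6)) + 2·(-6−(-2)) + (-3)·(-2−7)) = ½·(-26 − 8 + 27) = -7/2.
[NLM] = ½·((-45/17)·(7−(-6)) + 2·(-6−(-92/17)) + (-3)·(-92/17−7)) = ½·(-585/17 − 20/17 + 633/17) = 14/17, so the K-coordinate is (14/17)/(-7/2) = -4/17.
[KNM] = ½·((-2)·(-92/17−(-6)) + (-45/17)·(-6−(-2)) + (-3)·(-2−(-92/17))) = ½·(-20/17 + 180/17 − 174/17) = -7/17, so the L-coordinate is 2/17.
[KLN] = ½·((-2)·(7−(-92/17)) + 2·(-92/17−(-2)) + (-45/17)·(-2−7)) = ½·(-422/17 − 116/17 + 405/17) = -133/34, so the M-coordinate is 19/17.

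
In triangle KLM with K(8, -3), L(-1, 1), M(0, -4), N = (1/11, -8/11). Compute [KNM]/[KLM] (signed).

[KLM] = ½·(8·(1−(-4)) + (-1)·(-4−(-3)) + 0·(-3−1)) = ½·(40 + 1 + 0) = 41/2.
[KNM] = ½·(8·(-8/11−(-4)) + (1/11)·(-4−(-3)) + 0·(-3−(-8/11))) = ½·(288/11 − 1/11 + 0) = 287/22, so the ratio is (287/22)/(41/2) = 7/11.

7/11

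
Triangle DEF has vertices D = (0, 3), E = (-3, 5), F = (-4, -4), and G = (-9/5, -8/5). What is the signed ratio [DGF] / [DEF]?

[DEF] = ½·(0·(5−(-4)) + (-3)·(-4−3) + (-4)·(3−5)) = ½·(0 + 21 + 8) = 29/2.
[DGF] = ½·(0·(-8/5−(-4)) + (-9/5)·(-4−3) + (-4)·(3−(-8/5))) = ½·(0 + 63/5 − 92/5) = -29/10, so the ratio is (-29/10)/(29/2) = -1/5.

-1/5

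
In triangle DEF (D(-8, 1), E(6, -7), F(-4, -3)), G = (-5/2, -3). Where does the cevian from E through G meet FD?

(-16/3, -5/3)

Barycentric coordinates of G with respect to DEF: (1/4, 1/4, 1/2).
On side FD the E-coordinate is zero; dropping G's E-weight 1/4 and renormalizing the remaining 1/2 : 1/4 gives weights 2/3, 1/3 on F, D.
H = (2/3)·(-4, -3) + (1/3)·(-8, 1) = (-16/3, -5/3).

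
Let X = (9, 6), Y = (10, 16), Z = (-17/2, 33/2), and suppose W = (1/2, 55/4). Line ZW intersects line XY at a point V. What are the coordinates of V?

(19/2, 11)

Barycentric coordinates of W with respect to XYZ: (1/4, 1/4, 1/2).
On side XY the Z-coordinate is zero; dropping W's Z-weight 1/2 and renormalizing the remaining 1/4 : 1/4 gives weights 1/2, 1/2 on X, Y.
V = (1/2)·(9, 6) + (1/2)·(10, 16) = (19/2, 11).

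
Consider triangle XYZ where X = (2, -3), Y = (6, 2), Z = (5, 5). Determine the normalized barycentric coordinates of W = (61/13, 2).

(3/13, 5/13, 5/13)

Signed area of the reference triangle: [XYZ] = ½·(2·(2−5) + 6·(5−(-3)) + 5·(-3−2)) = ½·(-6 + 48 − 25) = 17/2.
[WYZ] = ½·((61/13)·(2−5) + 6·(5−2) + 5·(2−2)) = ½·(-183/13 + 18 + 0) = 51/26, so the X-coordinate is (51/26)/(17/2) = 3/13.
[XWZ] = ½·(2·(2−5) + (61/13)·(5−(-3)) + 5·(-3−2)) = ½·(-6 + 488/13 − 25) = 85/26, so the Y-coordinate is 5/13.
[XYW] = ½·(2·(2−2) + 6·(2−(-3)) + (61/13)·(-3−2)) = ½·(0 + 30 − 305/13) = 85/26, so the Z-coordinate is 5/13.
Check: 3/13 + 5/13 + 5/13 = 1.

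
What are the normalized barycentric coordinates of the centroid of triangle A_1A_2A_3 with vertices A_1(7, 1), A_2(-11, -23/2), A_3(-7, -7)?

(1/3, 1/3, 1/3)

The centroid is the average of the vertices, so each weight is 1/3.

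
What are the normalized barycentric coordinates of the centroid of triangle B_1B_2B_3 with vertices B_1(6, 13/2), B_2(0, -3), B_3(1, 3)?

(1/3, 1/3, 1/3)

The centroid is the average of the vertices, so each weight is 1/3.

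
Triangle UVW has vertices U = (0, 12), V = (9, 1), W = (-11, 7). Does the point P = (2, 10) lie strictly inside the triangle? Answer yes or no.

Barycentric coordinates of P: (69/83, 16/83, -2/83).
The three coordinates are positive, positive, negative; a point is interior exactly when all three are positive.

no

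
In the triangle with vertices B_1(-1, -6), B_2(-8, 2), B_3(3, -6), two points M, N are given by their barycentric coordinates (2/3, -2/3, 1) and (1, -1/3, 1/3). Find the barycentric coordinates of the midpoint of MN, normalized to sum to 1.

Since both coordinate triples sum to 1, the midpoint's barycentrics are the componentwise average.
(2/3+1)/2 = 5/6; similarly -1/2 and 2/3.

(5/6, -1/2, 2/3)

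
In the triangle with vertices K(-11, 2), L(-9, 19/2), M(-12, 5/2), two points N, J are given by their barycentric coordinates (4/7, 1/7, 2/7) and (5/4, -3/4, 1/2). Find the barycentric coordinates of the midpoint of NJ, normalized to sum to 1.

Since both coordinate triples sum to 1, the midpoint's barycentrics are the componentwise average.
(4/7+5/4)/2 = 51/56; similarly -17/56 and 11/28.

(51/56, -17/56, 11/28)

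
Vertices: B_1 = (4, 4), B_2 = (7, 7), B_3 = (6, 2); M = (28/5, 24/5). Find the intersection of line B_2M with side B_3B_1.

Barycentric coordinates of M with respect to B_1B_2B_3: (2/5, 2/5, 1/5).
On side B_3B_1 the B_2-coordinate is zero; dropping M's B_2-weight 2/5 and renormalizing the remaining 1/5 : 2/5 gives weights 1/3, 2/3 on B_3, B_1.
N = (1/3)·(6, 2) + (2/3)·(4, 4) = (14/3, 10/3).

(14/3, 10/3)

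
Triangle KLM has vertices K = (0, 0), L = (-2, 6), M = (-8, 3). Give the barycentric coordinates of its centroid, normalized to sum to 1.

The centroid is the average of the vertices, so each weight is 1/3.

(1/3, 1/3, 1/3)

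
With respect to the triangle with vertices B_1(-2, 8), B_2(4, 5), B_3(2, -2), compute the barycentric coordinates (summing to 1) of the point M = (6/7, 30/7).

(3/7, 2/7, 2/7)

Signed area of the reference triangle: [B_1B_2B_3] = ½·((-2)·(5−(-2)) + 4·(-2−8) + 2·(8−5)) = ½·(-14 − 40 + 6) = -24.
[MB_2B_3] = ½·((6/7)·(5−(-2)) + 4·(-2−(30/7)) + 2·(30/7−5)) = ½·(6 − 176/7 − 10/7) = -72/7, so the B_1-coordinate is (-72/7)/(-24) = 3/7.
[B_1MB_3] = ½·((-2)·(30/7−(-2)) + (6/7)·(-2−8) + 2·(8−(30/7))) = ½·(-88/7 − 60/7 + 52/7) = -48/7, so the B_2-coordinate is 2/7.
[B_1B_2M] = ½·((-2)·(5−(30/7)) + 4·(30/7−8) + (6/7)·(8−5)) = ½·(-10/7 − 104/7 + 18/7) = -48/7, so the B_3-coordinate is 2/7.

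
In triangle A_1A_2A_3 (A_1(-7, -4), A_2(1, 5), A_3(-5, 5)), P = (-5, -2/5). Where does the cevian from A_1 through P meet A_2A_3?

(-2, 5)

Barycentric coordinates of P with respect to A_1A_2A_3: (3/5, 1/5, 1/5).
On side A_2A_3 the A_1-coordinate is zero; dropping P's A_1-weight 3/5 and renormalizing the remaining 1/5 : 1/5 gives weights 1/2, 1/2 on A_2, A_3.
Q = (1/2)·(1, 5) + (1/2)·(-5, 5) = (-2, 5).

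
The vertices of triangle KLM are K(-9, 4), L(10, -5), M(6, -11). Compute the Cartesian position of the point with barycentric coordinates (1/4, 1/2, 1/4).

(17/4, -17/4)

N = (1/4)·K + (1/2)·L + (1/4)·M.
x-coordinate: (1/4)·(-9) + (1/2)·10 + (1/4)·6 = 17/4.
y-coordinate: (1/4)·4 + (1/2)·(-5) + (1/4)·(-11) = -17/4.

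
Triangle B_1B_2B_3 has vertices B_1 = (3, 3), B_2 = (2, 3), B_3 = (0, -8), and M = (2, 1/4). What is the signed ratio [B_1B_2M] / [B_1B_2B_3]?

1/4

[B_1B_2B_3] = ½·(3·(3−(-8)) + 2·(-8−3) + 0·(3−3)) = ½·(33 − 22 + 0) = 11/2.
[B_1B_2M] = ½·(3·(3−(1/4)) + 2·(1/4−3) + 2·(3−3)) = ½·(33/4 − 11/2 + 0) = 11/8, so the ratio is (11/8)/(11/2) = 1/4.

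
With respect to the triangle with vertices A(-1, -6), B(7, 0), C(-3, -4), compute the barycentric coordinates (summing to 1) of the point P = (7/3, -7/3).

Signed area of the reference triangle: [ABC] = ½·((-1)·(0−(-4)) + 7·(-4−(-6)) + (-3)·(-6−0)) = ½·(-4 + 14 + 18) = 14.
[PBC] = ½·((7/3)·(0−(-4)) + 7·(-4−(-7/3)) + (-3)·(-7/3−0)) = ½·(28/3 − 35/3 + 7) = 7/3, so the A-coordinate is (7/3)/14 = 1/6.
[APC] = ½·((-1)·(-7/3−(-4)) + (7/3)·(-4−(-6)) + (-3)·(-6−(-7/3))) = ½·(-5/3 + 14/3 + 11) = 7, so the B-coordinate is 1/2.
[ABP] = ½·((-1)·(0−(-7/3)) + 7·(-7/3−(-6)) + (7/3)·(-6−0)) = ½·(-7/3 + 77/3 − 14) = 14/3, so the C-coordinate is 1/3.

(1/6, 1/2, 1/3)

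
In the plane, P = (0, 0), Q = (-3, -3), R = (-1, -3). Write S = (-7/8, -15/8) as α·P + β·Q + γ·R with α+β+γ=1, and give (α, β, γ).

Signed area of the reference triangle: [PQR] = ½·(0·(-3−(-3)) + (-3)·(-3−0) + (-1)·(0−(-3))) = ½·(0 + 9 − 3) = 3.
[SQR] = ½·((-7/8)·(-3−(-3)) + (-3)·(-3−(-15/8)) + (-1)·(-15/8−(-3))) = ½·(0 + 27/8 − 9/8) = 9/8, so the P-coordinate is (9/8)/3 = 3/8.
[PSR] = ½·(0·(-15/8−(-3)) + (-7/8)·(-3−0) + (-1)·(0−(-15/8))) = ½·(0 + 21/8 − 15/8) = 3/8, so the Q-coordinate is 1/8.
[PQS] = ½·(0·(-3−(-15/8)) + (-3)·(-15/8−0) + (-7/8)·(0−(-3))) = ½·(0 + 45/8 − 21/8) = 3/2, so the R-coordinate is 1/2.
Check: 3/8 + 1/8 + 1/2 = 1.

(3/8, 1/8, 1/2)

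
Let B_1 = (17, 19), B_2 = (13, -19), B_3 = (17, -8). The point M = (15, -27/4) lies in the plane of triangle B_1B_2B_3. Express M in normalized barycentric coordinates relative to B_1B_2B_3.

(1/4, 1/2, 1/4)

Signed area of the reference triangle: [B_1B_2B_3] = ½·(17·(-19−(-8)) + 13·(-8−19) + 17·(19−(-19))) = ½·(-187 − 351 + 646) = 54.
[MB_2B_3] = ½·(15·(-19−(-8)) + 13·(-8−(-27/4)) + 17·(-27/4−(-19))) = ½·(-165 − 65/4 + 833/4) = 27/2, so the B_1-coordinate is (27/2)/54 = 1/4.
[B_1MB_3] = ½·(17·(-27/4−(-8)) + 15·(-8−19) + 17·(19−(-27/4))) = ½·(85/4 − 405 + 1751/4) = 27, so the B_2-coordinate is 1/2.
[B_1B_2M] = ½·(17·(-19−(-27/4)) + 13·(-27/4−19) + 15·(19−(-19))) = ½·(-833/4 − 1339/4 + 570) = 27/2, so the B_3-coordinate is 1/4.
Check: 1/4 + 1/2 + 1/4 = 1.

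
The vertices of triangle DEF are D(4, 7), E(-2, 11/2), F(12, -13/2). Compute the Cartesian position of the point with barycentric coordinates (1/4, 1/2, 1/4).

G = (1/4)·D + (1/2)·E + (1/4)·F.
x-coordinate: (1/4)·4 + (1/2)·(-2) + (1/4)·12 = 3.
y-coordinate: (1/4)·7 + (1/2)·(11/2) + (1/4)·(-13/2) = 23/8.

(3, 23/8)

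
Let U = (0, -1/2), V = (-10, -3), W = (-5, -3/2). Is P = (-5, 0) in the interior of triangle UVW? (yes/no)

no

Barycentric coordinates of P: (-3, -3, 7).
The three coordinates are negative, negative, positive; a point is interior exactly when all three are positive.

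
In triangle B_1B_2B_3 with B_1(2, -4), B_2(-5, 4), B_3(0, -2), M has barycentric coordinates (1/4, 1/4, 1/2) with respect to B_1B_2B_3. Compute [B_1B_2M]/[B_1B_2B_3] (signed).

1/2

The signed ratio [B_1B_2M]/[B_1B_2B_3] equals the barycentric coordinate of M at vertex B_3, which is 1/2.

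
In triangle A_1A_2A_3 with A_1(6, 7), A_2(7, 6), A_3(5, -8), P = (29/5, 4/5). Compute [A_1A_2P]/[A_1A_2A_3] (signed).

[A_1A_2A_3] = ½·(6·(6−(-8)) + 7·(-8−7) + 5·(7−6)) = ½·(84 − 105 + 5) = -8.
[A_1A_2P] = ½·(6·(6−(4/5)) + 7·(4/5−7) + (29/5)·(7−6)) = ½·(156/5 − 217/5 + 29/5) = -16/5, so the ratio is (-16/5)/(-8) = 2/5.

2/5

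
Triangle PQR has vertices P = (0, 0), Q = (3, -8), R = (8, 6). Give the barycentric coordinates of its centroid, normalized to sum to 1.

The centroid is the average of the vertices, so each weight is 1/3.

(1/3, 1/3, 1/3)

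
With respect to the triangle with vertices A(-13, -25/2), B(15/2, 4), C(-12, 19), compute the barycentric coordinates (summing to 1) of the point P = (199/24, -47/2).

Signed area of the reference triangle: [ABC] = ½·((-13)·(4−19) + (15/2)·(19−(-25/2)) + (-12)·(-25/2−4)) = ½·(195 + 945/4 + 198) = 2517/8.
[PBC] = ½·((199/24)·(4−19) + (15/2)·(19−(-47/2)) + (-12)·(-47/2−4)) = ½·(-995/8 + 1275/4 + 330) = 4195/16, so the A-coordinate is (4195/16)/(2517/8) = 5/6.
[APC] = ½·((-13)·(-47/2−19) + (199/24)·(19−(-25/2)) + (-12)·(-25/2−(-47/2))) = ½·(1105/2 + 4179/16 − 132) = 10907/32, so the B-coordinate is 13/12.
[ABP] = ½·((-13)·(4−(-47/2)) + (15/2)·(-47/2−(-25/2)) + (199/24)·(-25/2−4)) = ½·(-715/2 − 165/2 − 2189/16) = -9229/32, so the C-coordinate is -11/12.

(5/6, 13/12, -11/12)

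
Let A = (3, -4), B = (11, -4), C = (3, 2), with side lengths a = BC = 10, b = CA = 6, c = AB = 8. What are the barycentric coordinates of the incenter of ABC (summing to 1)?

(5/12, 1/4, 1/3)

The incenter has barycentric coordinates proportional to the opposite side lengths: (10 : 6 : 8).
Normalizing by 10+6+8 = 24 gives (5/12, 1/4, 1/3).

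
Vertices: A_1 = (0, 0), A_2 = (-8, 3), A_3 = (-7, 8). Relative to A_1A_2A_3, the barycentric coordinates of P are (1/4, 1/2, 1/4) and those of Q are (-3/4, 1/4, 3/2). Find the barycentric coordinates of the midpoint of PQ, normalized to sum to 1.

Since both coordinate triples sum to 1, the midpoint's barycentrics are the componentwise average.
(1/4+-3/4)/2 = -1/4; similarly 3/8 and 7/8.

(-1/4, 3/8, 7/8)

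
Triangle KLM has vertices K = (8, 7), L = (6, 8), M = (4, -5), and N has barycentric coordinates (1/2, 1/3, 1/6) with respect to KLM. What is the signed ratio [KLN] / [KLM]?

1/6

The signed ratio [KLN]/[KLM] equals the barycentric coordinate of N at vertex M, which is 1/6.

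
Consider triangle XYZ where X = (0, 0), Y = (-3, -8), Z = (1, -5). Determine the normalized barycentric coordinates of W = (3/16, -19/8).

Signed area of the reference triangle: [XYZ] = ½·(0·(-8−(-5)) + (-3)·(-5−0) + 1·(0−(-8))) = ½·(0 + 15 + 8) = 23/2.
[WYZ] = ½·((3/16)·(-8−(-5)) + (-3)·(-5−(-19/8)) + 1·(-19/8−(-8))) = ½·(-9/16 + 63/8 + 45/8) = 207/32, so the X-coordinate is (207/32)/(23/2) = 9/16.
[XWZ] = ½·(0·(-19/8−(-5)) + (3/16)·(-5−0) + 1·(0−(-19/8))) = ½·(0 − 15/16 + 19/8) = 23/32, so the Y-coordinate is 1/16.
[XYW] = ½·(0·(-8−(-19/8)) + (-3)·(-19/8−0) + (3/16)·(0−(-8))) = ½·(0 + 57/8 + 3/2) = 69/16, so the Z-coordinate is 3/8.
Check: 9/16 + 1/16 + 3/8 = 1.

(9/16, 1/16, 3/8)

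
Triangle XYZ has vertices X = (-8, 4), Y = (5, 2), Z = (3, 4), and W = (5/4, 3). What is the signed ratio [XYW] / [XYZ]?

[XYZ] = ½·((-8)·(2−4) + 5·(4−4) + 3·(4−2)) = ½·(16 + 0 + 6) = 11.
[XYW] = ½·((-8)·(2−3) + 5·(3−4) + (5/4)·(4−2)) = ½·(8 − 5 + 5/2) = 11/4, so the ratio is (11/4)/11 = 1/4.

1/4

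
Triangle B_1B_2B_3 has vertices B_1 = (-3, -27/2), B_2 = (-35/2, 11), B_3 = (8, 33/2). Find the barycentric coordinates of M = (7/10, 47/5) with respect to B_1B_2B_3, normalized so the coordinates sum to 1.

(1/5, 1/5, 3/5)

Signed area of the reference triangle: [B_1B_2B_3] = ½·((-3)·(11−(33/2)) + (-35/2)·(33/2−(-27/2)) + 8·(-27/2−11)) = ½·(33/2 − 525 − 196) = -1409/4.
[MB_2B_3] = ½·((7/10)·(11−(33/2)) + (-35/2)·(33/2−(47/5)) + 8·(47/5−11)) = ½·(-77/20 − 497/4 − 64/5) = -1409/20, so the B_1-coordinate is (-1409/20)/(-1409/4) = 1/5.
[B_1MB_3] = ½·((-3)·(47/5−(33/2)) + (7/10)·(33/2−(-27/2)) + 8·(-27/2−(47/5))) = ½·(213/10 + 21 − 916/5) = -1409/20, so the B_2-coordinate is 1/5.
[B_1B_2M] = ½·((-3)·(11−(47/5)) + (-35/2)·(47/5−(-27/2)) + (7/10)·(-27/2−11)) = ½·(-24/5 − 1603/4 − 343/20) = -4227/20, so the B_3-coordinate is 3/5.
Check: 1/5 + 1/5 + 3/5 = 1.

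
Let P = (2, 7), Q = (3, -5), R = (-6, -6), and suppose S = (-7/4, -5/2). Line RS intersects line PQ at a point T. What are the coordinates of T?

(5/2, 1)

Barycentric coordinates of S with respect to PQR: (1/4, 1/4, 1/2).
On side PQ the R-coordinate is zero; dropping S's R-weight 1/2 and renormalizing the remaining 1/4 : 1/4 gives weights 1/2, 1/2 on P, Q.
T = (1/2)·(2, 7) + (1/2)·(3, -5) = (5/2, 1).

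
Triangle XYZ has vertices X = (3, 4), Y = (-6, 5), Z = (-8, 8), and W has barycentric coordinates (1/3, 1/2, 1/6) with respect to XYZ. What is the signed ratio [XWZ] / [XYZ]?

1/2

The signed ratio [XWZ]/[XYZ] equals the barycentric coordinate of W at vertex Y, which is 1/2.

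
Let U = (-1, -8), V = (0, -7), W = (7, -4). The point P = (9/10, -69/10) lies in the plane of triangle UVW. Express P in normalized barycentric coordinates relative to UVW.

(1/2, 3/10, 1/5)

Signed area of the reference triangle: [UVW] = ½·((-1)·(-7−(-4)) + 0·(-4−(-8)) + 7·(-8−(-7))) = ½·(3 + 0 − 7) = -2.
[PVW] = ½·((9/10)·(-7−(-4)) + 0·(-4−(-69/10)) + 7·(-69/10−(-7))) = ½·(-27/10 + 0 + 7/10) = -1, so the U-coordinate is (-1)/(-2) = 1/2.
[UPW] = ½·((-1)·(-69/10−(-4)) + (9/10)·(-4−(-8)) + 7·(-8−(-69/10))) = ½·(29/10 + 18/5 − 77/10) = -3/5, so the V-coordinate is 3/10.
[UVP] = ½·((-1)·(-7−(-69/10)) + 0·(-69/10−(-8)) + (9/10)·(-8−(-7))) = ½·(1/10 + 0 − 9/10) = -2/5, so the W-coordinate is 1/5.
Check: 1/2 + 3/10 + 1/5 = 1.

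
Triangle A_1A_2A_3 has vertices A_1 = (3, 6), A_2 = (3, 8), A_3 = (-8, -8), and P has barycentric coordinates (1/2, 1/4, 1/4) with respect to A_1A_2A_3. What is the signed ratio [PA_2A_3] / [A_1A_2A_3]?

1/2

The signed ratio [PA_2A_3]/[A_1A_2A_3] equals the barycentric coordinate of P at vertex A_1, which is 1/2.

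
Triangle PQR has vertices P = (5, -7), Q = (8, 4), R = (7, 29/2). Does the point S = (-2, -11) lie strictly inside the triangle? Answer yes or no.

Barycentric coordinates of S: (48/17, -57/17, 26/17).
The three coordinates are positive, negative, positive; a point is interior exactly when all three are positive.

no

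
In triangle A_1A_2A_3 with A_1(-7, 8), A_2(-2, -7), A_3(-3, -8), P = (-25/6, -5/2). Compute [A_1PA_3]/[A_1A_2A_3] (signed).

1/6

[A_1A_2A_3] = ½·((-7)·(-7−(-8)) + (-2)·(-8−8) + (-3)·(8−(-7))) = ½·(-7 + 32 − 45) = -10.
[A_1PA_3] = ½·((-7)·(-5/2−(-8)) + (-25/6)·(-8−8) + (-3)·(8−(-5/2))) = ½·(-77/2 + 200/3 − 63/2) = -5/3, so the ratio is (-5/3)/(-10) = 1/6.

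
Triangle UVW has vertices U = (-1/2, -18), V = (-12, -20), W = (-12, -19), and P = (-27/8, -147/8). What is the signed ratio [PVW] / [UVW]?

[UVW] = ½·((-1/2)·(-20−(-19)) + (-12)·(-19−(-18)) + (-12)·(-18−(-20))) = ½·(1/2 + 12 − 24) = -23/4.
[PVW] = ½·((-27/8)·(-20−(-19)) + (-12)·(-19−(-147/8)) + (-12)·(-147/8−(-20))) = ½·(27/8 + 15/2 − 39/2) = -69/16, so the ratio is (-69/16)/(-23/4) = 3/4.

3/4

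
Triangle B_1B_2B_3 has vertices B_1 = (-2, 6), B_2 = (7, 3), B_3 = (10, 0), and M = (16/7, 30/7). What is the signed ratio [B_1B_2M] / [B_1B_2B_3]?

[B_1B_2B_3] = ½·((-2)·(3−0) + 7·(0−6) + 10·(6−3)) = ½·(-6 − 42 + 30) = -9.
[B_1B_2M] = ½·((-2)·(3−(30/7)) + 7·(30/7−6) + (16/7)·(6−3)) = ½·(18/7 − 12 + 48/7) = -9/7, so the ratio is (-9/7)/(-9) = 1/7.

1/7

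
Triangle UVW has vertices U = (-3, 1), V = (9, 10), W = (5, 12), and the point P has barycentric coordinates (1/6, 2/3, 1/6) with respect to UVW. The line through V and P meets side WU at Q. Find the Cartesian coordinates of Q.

Line VP meets WU where the V-coordinate vanishes; zeroing P's V-weight and renormalizing leaves W, U-weights 1/6 : 1/6 → (1/2, 1/2).
So Q = (1/2)·W + (1/2)·U = (1, 13/2).

(1, 13/2)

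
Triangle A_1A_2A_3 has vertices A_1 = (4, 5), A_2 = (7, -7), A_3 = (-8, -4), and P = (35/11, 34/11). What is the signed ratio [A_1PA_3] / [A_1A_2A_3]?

[A_1A_2A_3] = ½·(4·(-7−(-4)) + 7·(-4−5) + (-8)·(5−(-7))) = ½·(-12 − 63 − 96) = -171/2.
[A_1PA_3] = ½·(4·(34/11−(-4)) + (35/11)·(-4−5) + (-8)·(5−(34/11))) = ½·(312/11 − 315/11 − 168/11) = -171/22, so the ratio is (-171/22)/(-171/2) = 1/11.

1/11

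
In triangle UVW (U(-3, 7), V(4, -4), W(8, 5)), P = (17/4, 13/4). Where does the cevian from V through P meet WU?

Barycentric coordinates of P with respect to UVW: (1/4, 1/4, 1/2).
On side WU the V-coordinate is zero; dropping P's V-weight 1/4 and renormalizing the remaining 1/2 : 1/4 gives weights 2/3, 1/3 on W, U.
Q = (2/3)·(8, 5) + (1/3)·(-3, 7) = (13/3, 17/3).

(13/3, 17/3)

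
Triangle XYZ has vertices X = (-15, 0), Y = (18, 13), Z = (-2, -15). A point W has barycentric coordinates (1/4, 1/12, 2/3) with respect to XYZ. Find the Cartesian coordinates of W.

W = (1/4)·X + (1/12)·Y + (2/3)·Z.
x-coordinate: (1/4)·(-15) + (1/12)·18 + (2/3)·(-2) = -43/12.
y-coordinate: (1/4)·0 + (1/12)·13 + (2/3)·(-15) = -107/12.

(-43/12, -107/12)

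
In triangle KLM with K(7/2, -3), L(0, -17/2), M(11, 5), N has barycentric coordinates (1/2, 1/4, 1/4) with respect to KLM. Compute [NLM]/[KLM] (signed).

1/2

The signed ratio [NLM]/[KLM] equals the barycentric coordinate of N at vertex K, which is 1/2.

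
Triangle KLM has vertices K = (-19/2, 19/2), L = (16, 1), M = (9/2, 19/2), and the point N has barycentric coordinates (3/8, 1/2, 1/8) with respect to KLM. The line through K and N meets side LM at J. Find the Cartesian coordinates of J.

(137/10, 27/10)

Line KN meets LM where the K-coordinate vanishes; zeroing N's K-weight and renormalizing leaves L, M-weights 1/2 : 1/8 → (4/5, 1/5).
So J = (4/5)·L + (1/5)·M = (137/10, 27/10).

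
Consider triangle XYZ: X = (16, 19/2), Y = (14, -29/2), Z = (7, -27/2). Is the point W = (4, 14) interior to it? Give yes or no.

no

Barycentric coordinates of W: (379/340, -633/340, 297/170).
The three coordinates are positive, negative, positive; a point is interior exactly when all three are positive.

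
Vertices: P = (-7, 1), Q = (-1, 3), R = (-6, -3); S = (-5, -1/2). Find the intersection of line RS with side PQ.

(-4, 2)

Barycentric coordinates of S with respect to PQR: (1/4, 1/4, 1/2).
On side PQ the R-coordinate is zero; dropping S's R-weight 1/2 and renormalizing the remaining 1/4 : 1/4 gives weights 1/2, 1/2 on P, Q.
T = (1/2)·(-7, 1) + (1/2)·(-1, 3) = (-4, 2).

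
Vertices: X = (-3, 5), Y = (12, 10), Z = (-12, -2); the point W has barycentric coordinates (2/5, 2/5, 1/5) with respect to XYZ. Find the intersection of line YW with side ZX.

Line YW meets ZX where the Y-coordinate vanishes; zeroing W's Y-weight and renormalizing leaves Z, X-weights 1/5 : 2/5 → (1/3, 2/3).
So V = (1/3)·Z + (2/3)·X = (-6, 8/3).

(-6, 8/3)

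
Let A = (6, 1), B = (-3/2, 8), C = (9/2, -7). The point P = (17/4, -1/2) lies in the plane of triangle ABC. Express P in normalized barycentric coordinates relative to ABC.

Signed area of the reference triangle: [ABC] = ½·(6·(8−(-7)) + (-3/2)·(-7−1) + (9/2)·(1−8)) = ½·(90 + 12 − 63/2) = 141/4.
[PBC] = ½·((17/4)·(8−(-7)) + (-3/2)·(-7−(-1/2)) + (9/2)·(-1/2−8)) = ½·(255/4 + 39/4 − 153/4) = 141/8, so the A-coordinate is (141/8)/(141/4) = 1/2.
[APC] = ½·(6·(-1/2−(-7)) + (17/4)·(-7−1) + (9/2)·(1−(-1/2))) = ½·(39 − 34 + 27/4) = 47/8, so the B-coordinate is 1/6.
[ABP] = ½·(6·(8−(-1/2)) + (-3/2)·(-1/2−1) + (17/4)·(1−8)) = ½·(51 + 9/4 − 119/4) = 47/4, so the C-coordinate is 1/3.

(1/2, 1/6, 1/3)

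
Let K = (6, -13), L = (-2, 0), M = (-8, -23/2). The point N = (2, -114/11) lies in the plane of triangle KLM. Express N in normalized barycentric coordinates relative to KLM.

Signed area of the reference triangle: [KLM] = ½·(6·(0−(-23/2)) + (-2)·(-23/2−(-13)) + (-8)·(-13−0)) = ½·(69 − 3 + 104) = 85.
[NLM] = ½·(2·(0−(-23/2)) + (-2)·(-23/2−(-114/11)) + (-8)·(-114/11−0)) = ½·(23 + 25/11 + 912/11) = 595/11, so the K-coordinate is (595/11)/85 = 7/11.
[KNM] = ½·(6·(-114/11−(-23/2)) + 2·(-23/2−(-13)) + (-8)·(-13−(-114/11))) = ½·(75/11 + 3 + 232/11) = 170/11, so the L-coordinate is 2/11.
[KLN] = ½·(6·(0−(-114/11)) + (-2)·(-114/11−(-13)) + 2·(-13−0)) = ½·(684/11 − 58/11 − 26) = 170/11, so the M-coordinate is 2/11.
Check: 7/11 + 2/11 + 2/11 = 1.

(7/11, 2/11, 2/11)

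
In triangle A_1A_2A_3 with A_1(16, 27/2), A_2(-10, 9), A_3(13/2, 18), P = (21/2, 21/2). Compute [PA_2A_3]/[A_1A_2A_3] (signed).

1

[A_1A_2A_3] = ½·(16·(9−18) + (-10)·(18−(27/2)) + (13/2)·(27/2−9)) = ½·(-144 − 45 + 117/4) = -639/8.
[PA_2A_3] = ½·((21/2)·(9−18) + (-10)·(18−(21/2)) + (13/2)·(21/2−9)) = ½·(-189/2 − 75 + 39/4) = -639/8, so the ratio is (-639/8)/(-639/8) = 1.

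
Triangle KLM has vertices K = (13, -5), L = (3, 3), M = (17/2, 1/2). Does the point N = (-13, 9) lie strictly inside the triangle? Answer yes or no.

no

Barycentric coordinates of N: (7/19, 80/19, -68/19).
The three coordinates are positive, positive, negative; a point is interior exactly when all three are positive.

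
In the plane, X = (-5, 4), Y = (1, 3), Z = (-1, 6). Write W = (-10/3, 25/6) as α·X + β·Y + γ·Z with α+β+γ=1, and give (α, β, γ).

(2/3, 1/6, 1/6)

Signed area of the reference triangle: [XYZ] = ½·((-5)·(3−6) + 1·(6−4) + (-1)·(4−3)) = ½·(15 + 2 − 1) = 8.
[WYZ] = ½·((-10/3)·(3−6) + 1·(6−(25/6)) + (-1)·(25/6−3)) = ½·(10 + 11/6 − 7/6) = 16/3, so the X-coordinate is (16/3)/8 = 2/3.
[XWZ] = ½·((-5)·(25/6−6) + (-10/3)·(6−4) + (-1)·(4−(25/6))) = ½·(55/6 − 20/3 + 1/6) = 4/3, so the Y-coordinate is 1/6.
[XYW] = ½·((-5)·(3−(25/6)) + 1·(25/6−4) + (-10/3)·(4−3)) = ½·(35/6 + 1/6 − 10/3) = 4/3, so the Z-coordinate is 1/6.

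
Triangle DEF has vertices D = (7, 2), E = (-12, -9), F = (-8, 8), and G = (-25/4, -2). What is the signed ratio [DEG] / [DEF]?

1/4

[DEF] = ½·(7·(-9−8) + (-12)·(8−2) + (-8)·(2−(-9))) = ½·(-119 − 72 − 88) = -279/2.
[DEG] = ½·(7·(-9−(-2)) + (-12)·(-2−2) + (-25/4)·(2−(-9))) = ½·(-49 + 48 − 275/4) = -279/8, so the ratio is (-279/8)/(-279/2) = 1/4.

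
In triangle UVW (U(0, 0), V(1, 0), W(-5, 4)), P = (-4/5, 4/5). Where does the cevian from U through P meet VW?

Barycentric coordinates of P with respect to UVW: (3/5, 1/5, 1/5).
On side VW the U-coordinate is zero; dropping P's U-weight 3/5 and renormalizing the remaining 1/5 : 1/5 gives weights 1/2, 1/2 on V, W.
Q = (1/2)·(1, 0) + (1/2)·(-5, 4) = (-2, 2).

(-2, 2)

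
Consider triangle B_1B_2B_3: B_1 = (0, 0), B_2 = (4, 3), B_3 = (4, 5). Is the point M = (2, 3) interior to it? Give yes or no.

no

Barycentric coordinates of M: (1/2, -1/4, 3/4).
The three coordinates are positive, negative, positive; a point is interior exactly when all three are positive.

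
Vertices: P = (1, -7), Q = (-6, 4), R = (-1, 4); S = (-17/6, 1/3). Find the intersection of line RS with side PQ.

(-16/5, -2/5)

Barycentric coordinates of S with respect to PQR: (1/3, 1/2, 1/6).
On side PQ the R-coordinate is zero; dropping S's R-weight 1/6 and renormalizing the remaining 1/3 : 1/2 gives weights 2/5, 3/5 on P, Q.
T = (2/5)·(1, -7) + (3/5)·(-6, 4) = (-16/5, -2/5).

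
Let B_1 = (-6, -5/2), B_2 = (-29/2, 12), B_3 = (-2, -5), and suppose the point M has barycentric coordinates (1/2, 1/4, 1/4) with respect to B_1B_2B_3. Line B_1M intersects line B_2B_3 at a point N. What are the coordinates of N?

Line B_1M meets B_2B_3 where the B_1-coordinate vanishes; zeroing M's B_1-weight and renormalizing leaves B_2, B_3-weights 1/4 : 1/4 → (1/2, 1/2).
So N = (1/2)·B_2 + (1/2)·B_3 = (-33/4, 7/2).

(-33/4, 7/2)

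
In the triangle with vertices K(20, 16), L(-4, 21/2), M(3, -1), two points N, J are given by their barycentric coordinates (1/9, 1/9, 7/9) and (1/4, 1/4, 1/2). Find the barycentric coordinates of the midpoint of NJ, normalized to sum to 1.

Since both coordinate triples sum to 1, the midpoint's barycentrics are the componentwise average.
(1/9+1/4)/2 = 13/72; similarly 13/72 and 23/36.

(13/72, 13/72, 23/36)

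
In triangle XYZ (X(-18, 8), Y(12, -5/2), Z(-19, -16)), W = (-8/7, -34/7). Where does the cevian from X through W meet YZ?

(5/3, -7)

Barycentric coordinates of W with respect to XYZ: (1/7, 4/7, 2/7).
On side YZ the X-coordinate is zero; dropping W's X-weight 1/7 and renormalizing the remaining 4/7 : 2/7 gives weights 2/3, 1/3 on Y, Z.
V = (2/3)·(12, -5/2) + (1/3)·(-19, -16) = (5/3, -7).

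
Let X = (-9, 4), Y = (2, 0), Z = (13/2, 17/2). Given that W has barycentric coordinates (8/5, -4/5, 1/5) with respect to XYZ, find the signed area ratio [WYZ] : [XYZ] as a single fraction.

8/5

The signed ratio [WYZ]/[XYZ] equals the barycentric coordinate of W at vertex X, which is 8/5.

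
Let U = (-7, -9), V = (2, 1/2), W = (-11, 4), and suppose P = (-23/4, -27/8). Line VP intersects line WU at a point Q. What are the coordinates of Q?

(-25/3, -14/3)

Barycentric coordinates of P with respect to UVW: (1/2, 1/4, 1/4).
On side WU the V-coordinate is zero; dropping P's V-weight 1/4 and renormalizing the remaining 1/4 : 1/2 gives weights 1/3, 2/3 on W, U.
Q = (1/3)·(-11, 4) + (2/3)·(-7, -9) = (-25/3, -14/3).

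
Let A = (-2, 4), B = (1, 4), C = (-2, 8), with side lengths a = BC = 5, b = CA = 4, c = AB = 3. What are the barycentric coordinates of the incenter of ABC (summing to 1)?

The incenter has barycentric coordinates proportional to the opposite side lengths: (5 : 4 : 3).
Normalizing by 5+4+3 = 12 gives (5/12, 1/3, 1/4).

(5/12, 1/3, 1/4)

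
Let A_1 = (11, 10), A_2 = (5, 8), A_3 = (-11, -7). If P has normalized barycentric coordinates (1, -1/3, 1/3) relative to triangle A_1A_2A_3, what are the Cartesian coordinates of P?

(17/3, 5)

P = 1·A_1 + (-1/3)·A_2 + (1/3)·A_3.
x-coordinate: 1·11 + (-1/3)·5 + (1/3)·(-11) = 17/3.
y-coordinate: 1·10 + (-1/3)·8 + (1/3)·(-7) = 5.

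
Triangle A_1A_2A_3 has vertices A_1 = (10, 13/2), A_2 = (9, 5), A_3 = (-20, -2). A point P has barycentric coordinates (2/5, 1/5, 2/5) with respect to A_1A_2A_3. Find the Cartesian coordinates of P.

(-11/5, 14/5)

P = (2/5)·A_1 + (1/5)·A_2 + (2/5)·A_3.
x-coordinate: (2/5)·10 + (1/5)·9 + (2/5)·(-20) = -11/5.
y-coordinate: (2/5)·(13/2) + (1/5)·5 + (2/5)·(-2) = 14/5.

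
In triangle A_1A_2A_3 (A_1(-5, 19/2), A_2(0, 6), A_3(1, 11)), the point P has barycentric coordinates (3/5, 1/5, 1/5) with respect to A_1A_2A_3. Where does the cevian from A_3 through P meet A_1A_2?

Line A_3P meets A_1A_2 where the A_3-coordinate vanishes; zeroing P's A_3-weight and renormalizing leaves A_1, A_2-weights 3/5 : 1/5 → (3/4, 1/4).
So Q = (3/4)·A_1 + (1/4)·A_2 = (-15/4, 69/8).

(-15/4, 69/8)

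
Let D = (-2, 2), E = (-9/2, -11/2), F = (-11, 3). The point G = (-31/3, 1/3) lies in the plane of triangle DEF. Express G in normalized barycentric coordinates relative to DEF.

Signed area of the reference triangle: [DEF] = ½·((-2)·(-11/2−3) + (-9/2)·(3−2) + (-11)·(2−(-11/2))) = ½·(17 − 9/2 − 165/2) = -35.
[GEF] = ½·((-31/3)·(-11/2−3) + (-9/2)·(3−(1/3)) + (-11)·(1/3−(-11/2))) = ½·(527/6 − 12 − 385/6) = 35/6, so the D-coordinate is (35/6)/(-35) = -1/6.
[DGF] = ½·((-2)·(1/3−3) + (-31/3)·(3−2) + (-11)·(2−(1/3))) = ½·(16/3 − 31/3 − 55/3) = -35/3, so the E-coordinate is 1/3.
[DEG] = ½·((-2)·(-11/2−(1/3)) + (-9/2)·(1/3−2) + (-31/3)·(2−(-11/2))) = ½·(35/3 + 15/2 − 155/2) = -175/6, so the F-coordinate is 5/6.

(-1/6, 1/3, 5/6)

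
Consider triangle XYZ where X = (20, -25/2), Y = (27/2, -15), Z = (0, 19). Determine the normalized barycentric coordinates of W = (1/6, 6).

(-2/3, 1, 2/3)

Signed area of the reference triangle: [XYZ] = ½·(20·(-15−19) + (27/2)·(19−(-25/2)) + 0·(-25/2−(-15))) = ½·(-680 + 1701/4 + 0) = -1019/8.
[WYZ] = ½·((1/6)·(-15−19) + (27/2)·(19−6) + 0·(6−(-15))) = ½·(-17/3 + 351/2 + 0) = 1019/12, so the X-coordinate is (1019/12)/(-1019/8) = -2/3.
[XWZ] = ½·(20·(6−19) + (1/6)·(19−(-25/2)) + 0·(-25/2−6)) = ½·(-260 + 21/4 + 0) = -1019/8, so the Y-coordinate is 1.
[XYW] = ½·(20·(-15−6) + (27/2)·(6−(-25/2)) + (1/6)·(-25/2−(-15))) = ½·(-420 + 999/4 + 5/12) = -1019/12, so the Z-coordinate is 2/3.
Check: -2/3 + 1 + 2/3 = 1.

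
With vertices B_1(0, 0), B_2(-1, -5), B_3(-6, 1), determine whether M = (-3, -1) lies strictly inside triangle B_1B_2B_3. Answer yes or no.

Barycentric coordinates of M: (8/31, 9/31, 14/31).
The three coordinates are positive, positive, positive; a point is interior exactly when all three are positive.

yes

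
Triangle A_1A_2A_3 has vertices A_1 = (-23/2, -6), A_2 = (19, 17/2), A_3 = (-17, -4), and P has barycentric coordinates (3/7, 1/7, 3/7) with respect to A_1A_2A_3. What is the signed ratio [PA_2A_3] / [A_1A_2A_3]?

The signed ratio [PA_2A_3]/[A_1A_2A_3] equals the barycentric coordinate of P at vertex A_1, which is 3/7.

3/7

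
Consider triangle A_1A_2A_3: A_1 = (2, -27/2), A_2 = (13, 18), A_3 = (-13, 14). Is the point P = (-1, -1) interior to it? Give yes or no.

yes

Barycentric coordinates of P: (438/775, 21/155, 232/775).
The three coordinates are positive, positive, positive; a point is interior exactly when all three are positive.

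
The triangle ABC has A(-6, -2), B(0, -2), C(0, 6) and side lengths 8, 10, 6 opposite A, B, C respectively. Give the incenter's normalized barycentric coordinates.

The incenter has barycentric coordinates proportional to the opposite side lengths: (8 : 10 : 6).
Normalizing by 8+10+6 = 24 gives (1/3, 5/12, 1/4).

(1/3, 5/12, 1/4)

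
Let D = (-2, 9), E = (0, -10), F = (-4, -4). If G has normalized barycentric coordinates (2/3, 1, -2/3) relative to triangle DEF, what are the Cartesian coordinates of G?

(4/3, -4/3)

G = (2/3)·D + 1·E + (-2/3)·F.
x-coordinate: (2/3)·(-2) + 1·0 + (-2/3)·(-4) = 4/3.
y-coordinate: (2/3)·9 + 1·(-10) + (-2/3)·(-4) = -4/3.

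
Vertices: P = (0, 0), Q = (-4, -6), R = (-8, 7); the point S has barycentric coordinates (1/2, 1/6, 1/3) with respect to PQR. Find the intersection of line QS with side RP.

(-16/5, 14/5)

Line QS meets RP where the Q-coordinate vanishes; zeroing S's Q-weight and renormalizing leaves R, P-weights 1/3 : 1/2 → (2/5, 3/5).
So T = (2/5)·R + (3/5)·P = (-16/5, 14/5).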